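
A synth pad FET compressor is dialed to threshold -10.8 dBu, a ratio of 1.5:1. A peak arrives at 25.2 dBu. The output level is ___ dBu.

13.2 dBu

25.2 dBu sits 36 dB over threshold.
The 36 dB excess becomes 24 dB after 1.5:1 reduction.
So the level is -10.8 + 24 = 13.2 dBu.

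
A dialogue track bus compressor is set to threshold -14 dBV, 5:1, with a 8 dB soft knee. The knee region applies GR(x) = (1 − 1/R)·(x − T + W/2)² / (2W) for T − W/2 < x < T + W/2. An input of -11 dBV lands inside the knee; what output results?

-13.45 dBV

x − T + W/2 = -11 − (-14) + 4 = 7.
GR = (1 − 1/5) × 7² / 16 = 0.8 × 49 / 16 = 2.45 dB.
Output = -11 − 2.45 = -13.45 dBV.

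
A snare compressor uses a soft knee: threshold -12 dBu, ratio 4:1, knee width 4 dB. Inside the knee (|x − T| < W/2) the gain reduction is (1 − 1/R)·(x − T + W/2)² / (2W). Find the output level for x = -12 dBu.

x − T + W/2 = -12 − (-12) + 2 = 2.
GR = (1 − 1/4) × 2² / 8 = 0.75 × 4 / 8 = 0.375 dB.
Output = -12 − 0.375 = -12.375 dBu.

-12.375 dBu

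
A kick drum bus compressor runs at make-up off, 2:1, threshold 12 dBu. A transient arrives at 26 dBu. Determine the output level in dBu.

Overshoot: 26 − 12 = 14 dB.
2:1 compression reduces that to 14/2 = 7 dB over.
So the level is 12 + 7 = 19 dBu.

19 dBu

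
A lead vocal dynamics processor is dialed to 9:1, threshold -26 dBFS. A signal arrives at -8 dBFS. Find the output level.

-24 dBFS

The input is 18 dB above the -26 dBFS threshold.
9:1 compression reduces that to 18/9 = 2 dB over.
That puts the output at -24 dBFS.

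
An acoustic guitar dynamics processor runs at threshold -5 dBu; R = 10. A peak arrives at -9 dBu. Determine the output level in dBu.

-9 dBu

-9 dBu is 4 dB below the -5 dBu threshold, so no gain reduction is applied.
Output = input = -9 dBu.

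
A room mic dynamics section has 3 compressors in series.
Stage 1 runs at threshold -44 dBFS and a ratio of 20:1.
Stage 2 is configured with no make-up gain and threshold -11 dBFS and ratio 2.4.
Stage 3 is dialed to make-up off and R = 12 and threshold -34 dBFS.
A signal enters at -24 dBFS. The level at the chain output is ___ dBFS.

Stage 1: overshoot 20 dB → 20/20 = 1 dB → -43 dBFS.
Stage 2: -43 dBFS ≤ -11 dBFS, so stage 2 doesn't engage; output -43 dBFS.
Stage 3: below threshold (-43 ≤ -34); passes unchanged; output -43 dBFS.

-43 dBFS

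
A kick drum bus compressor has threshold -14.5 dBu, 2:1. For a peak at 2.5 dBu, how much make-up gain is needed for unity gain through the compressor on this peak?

8.5 dB

The peak compresses to -14.5 + 17/2 = -6 dBu.
To reach 2.5 dBu requires 2.5 − (-6) = 8.5 dB of make-up.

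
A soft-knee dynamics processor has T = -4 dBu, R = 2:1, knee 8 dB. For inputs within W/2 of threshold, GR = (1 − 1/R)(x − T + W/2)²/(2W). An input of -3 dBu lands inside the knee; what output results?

x − T + W/2 = -3 − (-4) + 4 = 5.
GR = (1 − 1/2) × 5² / 16 = 0.5 × 25 / 16 = 0.78125 dB.
Output = -3 − 0.78125 = -3.78125 dBu.

-3.78125 dBu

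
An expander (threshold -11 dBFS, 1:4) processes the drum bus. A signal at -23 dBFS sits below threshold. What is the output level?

Below threshold, a 1:4 expander applies gain = (4−1)×(T − x) of attenuation.
(4−1) × 12 = 36 dB, so output = -23 − 36 = -59 dBFS.

-59 dBFS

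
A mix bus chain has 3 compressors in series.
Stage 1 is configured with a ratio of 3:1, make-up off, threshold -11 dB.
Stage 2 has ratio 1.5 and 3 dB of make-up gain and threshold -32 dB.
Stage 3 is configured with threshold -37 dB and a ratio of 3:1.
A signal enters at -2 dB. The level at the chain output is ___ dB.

Stage 1: -2 dB is 9 dB over -11 dB; at 3:1 that becomes 3 dB over, giving -8 dB.
Stage 2: overshoot 24 dB → 24/1.5 = 16 dB → -16 dB; +3 dB make-up → -13 dB.
Stage 3: overshoot 24 dB → 24/3 = 8 dB → -29 dB.

-29 dB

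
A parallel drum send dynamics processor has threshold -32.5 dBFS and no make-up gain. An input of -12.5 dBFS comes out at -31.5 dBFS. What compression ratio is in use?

Input overshoot = -12.5 − (-32.5) = 20 dB; output overshoot = -31.5 − (-32.5) = 1 dB.
Ratio = 20 / 1 = 20.

20:1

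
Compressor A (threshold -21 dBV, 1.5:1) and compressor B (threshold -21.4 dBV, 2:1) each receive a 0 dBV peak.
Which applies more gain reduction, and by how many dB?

A: overshoot 21 dB → output overshoot 14 dB → GR 7 dB.
B: overshoot 21.4 dB → output overshoot 10.7 dB → GR 10.7 dB.
B reduces 3.7 dB more.

B, by 3.7 dB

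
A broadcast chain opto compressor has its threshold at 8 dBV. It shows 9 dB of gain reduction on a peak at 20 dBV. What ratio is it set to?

4:1

Input overshoot = 20 − 8 = 12 dB.
Output overshoot = 12 − 9 = 3 dB.
Ratio = input overshoot / output overshoot = 12 / 3 = 4.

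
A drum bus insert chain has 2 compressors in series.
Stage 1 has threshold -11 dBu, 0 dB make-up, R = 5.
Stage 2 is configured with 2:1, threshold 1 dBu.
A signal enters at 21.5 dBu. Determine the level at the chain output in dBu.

Stage 1: overshoot 32.5 dB → 32.5/5 = 6.5 dB → -4.5 dBu.
Stage 2: -4.5 dBu is at or below the 1 dBu threshold — no compression; output -4.5 dBu.

-4.5 dBu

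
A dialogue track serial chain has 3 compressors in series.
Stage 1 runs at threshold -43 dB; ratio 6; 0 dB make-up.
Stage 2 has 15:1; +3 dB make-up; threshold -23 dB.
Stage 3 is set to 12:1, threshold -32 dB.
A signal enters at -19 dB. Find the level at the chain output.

Stage 1: overshoot 24 dB → 24/6 = 4 dB → -39 dB.
Stage 2: -39 dB ≤ -23 dB, so stage 2 doesn't engage; make-up brings it to -36 dB.
Stage 3: -36 dB is at or below the -32 dB threshold — no compression; output -36 dB.

-36 dB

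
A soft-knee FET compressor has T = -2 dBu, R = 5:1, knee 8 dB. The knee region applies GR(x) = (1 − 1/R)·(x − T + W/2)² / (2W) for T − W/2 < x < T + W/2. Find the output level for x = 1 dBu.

-1.45 dBu

x − T + W/2 = 1 − (-2) + 4 = 7.
GR = (1 − 1/5) × 7² / 16 = 0.8 × 49 / 16 = 2.45 dB.
Output = 1 − 2.45 = -1.45 dBu.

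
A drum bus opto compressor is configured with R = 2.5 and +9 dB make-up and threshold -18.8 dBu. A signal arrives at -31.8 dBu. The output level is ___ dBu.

-22.8 dBu

-31.8 dBu is 13 dB below the -18.8 dBu threshold, so no gain reduction is applied.
Make-up gain adds 9 dB: -31.8 + 9 = -22.8 dBu.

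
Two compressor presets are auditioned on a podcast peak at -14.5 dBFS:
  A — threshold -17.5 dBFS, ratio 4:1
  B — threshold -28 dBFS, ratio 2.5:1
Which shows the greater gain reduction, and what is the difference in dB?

A: overshoot 3 dB → output overshoot 0.75 dB → GR 2.25 dB.
B: overshoot 13.5 dB → output overshoot 5.4 dB → GR 8.1 dB.
B reduces 5.85 dB more.

B, by 5.85 dB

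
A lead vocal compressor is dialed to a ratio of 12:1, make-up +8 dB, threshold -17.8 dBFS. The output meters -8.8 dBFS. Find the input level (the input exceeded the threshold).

-5.8 dBFS

Stripping the +8 dB make-up gives -16.8 dBFS at the gain stage.
That's 1 dB above the -17.8 dBFS threshold.
Undo the ratio: input overshoot = 1 × 12 = 12 dB, giving input = -5.8 dBFS.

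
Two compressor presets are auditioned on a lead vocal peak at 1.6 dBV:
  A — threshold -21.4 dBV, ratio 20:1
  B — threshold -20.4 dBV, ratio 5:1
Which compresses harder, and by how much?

A: overshoot 23 dB → output overshoot 1.15 dB → GR 21.85 dB.
B: overshoot 22 dB → output overshoot 4.4 dB → GR 17.6 dB.
A reduces 4.25 dB more.

A, by 4.25 dB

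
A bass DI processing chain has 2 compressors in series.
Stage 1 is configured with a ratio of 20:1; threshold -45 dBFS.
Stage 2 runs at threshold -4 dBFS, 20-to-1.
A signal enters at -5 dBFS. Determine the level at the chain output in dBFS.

-43 dBFS

Stage 1: 40 dB above -45 dBFS, reduced 20:1 to 2 dB above → -43 dBFS.
Stage 2: -43 dBFS is at or below the -4 dBFS threshold — no compression; output -43 dBFS.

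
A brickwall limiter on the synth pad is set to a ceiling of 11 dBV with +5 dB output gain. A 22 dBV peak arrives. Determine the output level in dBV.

16 dBV

The limiter clamps the peak to its 11 dBV ceiling.
Output gain then adds 5 dB: 11 + 5 = 16 dBV.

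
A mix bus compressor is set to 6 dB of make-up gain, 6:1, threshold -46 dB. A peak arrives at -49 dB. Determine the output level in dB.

-49 dB is 3 dB below the -46 dB threshold, so no gain reduction is applied.
Make-up gain adds 6 dB: -49 + 6 = -43 dB.

-43 dB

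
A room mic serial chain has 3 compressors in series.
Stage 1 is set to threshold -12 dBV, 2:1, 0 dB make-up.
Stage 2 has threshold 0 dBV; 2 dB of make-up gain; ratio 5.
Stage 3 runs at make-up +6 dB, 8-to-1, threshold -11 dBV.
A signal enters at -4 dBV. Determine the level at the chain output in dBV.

Stage 1: 8 dB above -12 dBV, reduced 2:1 to 4 dB above → -8 dBV.
Stage 2: below threshold (-8 ≤ 0); passes unchanged; make-up brings it to -6 dBV.
Stage 3: -6 dBV is 5 dB over -11 dBV; at 8:1 that becomes 0.625 dB over, giving -10.375 dBV; +6 dB make-up → -4.375 dBV.

-4.375 dBV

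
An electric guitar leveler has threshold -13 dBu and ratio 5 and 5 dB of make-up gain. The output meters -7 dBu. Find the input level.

Before make-up, the level was -7 − 5 = -12 dBu.
Post-compression overshoot = -12 − (-13) = 1 dB.
Undo the ratio: input overshoot = 1 × 5 = 5 dB, giving input = -8 dBu.

-8 dBu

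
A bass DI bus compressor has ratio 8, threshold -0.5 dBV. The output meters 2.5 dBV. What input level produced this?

23.5 dBV

The compressed level sits 2.5 − (-0.5) = 3 dB over threshold.
Undo the ratio: input overshoot = 3 × 8 = 24 dB, giving input = 23.5 dBV.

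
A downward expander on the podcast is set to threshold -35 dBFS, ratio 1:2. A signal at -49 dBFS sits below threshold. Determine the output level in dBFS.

The input is 14 dB below the -35 dBFS threshold.
A 1:2 expander multiplies undershoot by 2: 14 × 2 = 28 dB below threshold.
Output = -35 − 28 = -63 dBFS.

-63 dBFS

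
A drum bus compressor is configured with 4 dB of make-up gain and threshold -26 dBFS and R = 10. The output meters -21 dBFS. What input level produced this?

-16 dBFS

Stripping the +4 dB make-up gives -25 dBFS at the gain stage.
The compressed level sits -25 − (-26) = 1 dB over threshold.
Before 10:1 compression the overshoot was 1 × 10 = 10 dB, so input = -26 + 10 = -16 dBFS.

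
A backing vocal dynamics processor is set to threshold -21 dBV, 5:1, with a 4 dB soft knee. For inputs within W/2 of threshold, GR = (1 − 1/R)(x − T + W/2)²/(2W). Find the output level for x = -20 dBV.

x − T + W/2 = -20 − (-21) + 2 = 3.
GR = (1 − 1/5) × 3² / 8 = 0.8 × 9 / 8 = 0.9 dB.
Output = -20 − 0.9 = -20.9 dBV.

-20.9 dBV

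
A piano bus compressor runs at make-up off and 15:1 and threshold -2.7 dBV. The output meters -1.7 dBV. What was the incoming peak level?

That's 1 dB above the -2.7 dBV threshold.
Undo the ratio: input overshoot = 1 × 15 = 15 dB, giving input = 12.3 dBV.

12.3 dBV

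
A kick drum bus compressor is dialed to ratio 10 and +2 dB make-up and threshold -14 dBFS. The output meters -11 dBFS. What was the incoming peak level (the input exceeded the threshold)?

Remove make-up: -11 − 2 = -13 dBFS.
Post-compression overshoot = -13 − (-14) = 1 dB.
Input overshoot = R × output overshoot = 10 dB → input = -14 + 10 = -4 dBFS.

-4 dBFS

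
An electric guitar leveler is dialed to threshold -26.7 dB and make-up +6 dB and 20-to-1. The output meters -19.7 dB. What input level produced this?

-6.7 dB

Stripping the +6 dB make-up gives -25.7 dB at the gain stage.
Post-compression overshoot = -25.7 − (-26.7) = 1 dB.
Before 20:1 compression the overshoot was 1 × 20 = 20 dB, so input = -26.7 + 20 = -6.7 dB.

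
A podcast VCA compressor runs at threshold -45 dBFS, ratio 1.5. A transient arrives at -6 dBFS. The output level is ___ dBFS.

-19 dBFS

The input is 39 dB above the -45 dBFS threshold.
At 1.5:1 the overshoot is divided by 1.5, leaving 26 dB above threshold.
That puts the output at -19 dBFS.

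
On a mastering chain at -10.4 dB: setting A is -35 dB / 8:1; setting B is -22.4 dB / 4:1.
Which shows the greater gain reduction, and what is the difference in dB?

A, by 12.525 dB

A: 24.6 dB over, compressed to 3.075 dB over, so 21.525 dB of GR.
B: 12 dB over, compressed to 3 dB over, so 9 dB of GR.
Difference: 12.525 dB in favour of A.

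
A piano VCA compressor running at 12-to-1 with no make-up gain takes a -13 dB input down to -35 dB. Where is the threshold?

-37 dB

Let T be the threshold. Output overshoot = (input overshoot)/R, so -35 − T = (-13 − T)/12.
12·(-35 − T) = -13 − T → 11·T = -420 − (-13) = -407.
T = -407/11 = -37 dB.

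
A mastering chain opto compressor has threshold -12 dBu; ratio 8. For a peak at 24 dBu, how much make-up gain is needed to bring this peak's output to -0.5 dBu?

The peak compresses to -12 + 36/8 = -7.5 dBu.
To reach -0.5 dBu requires -0.5 − (-7.5) = 7 dB of make-up.

7 dB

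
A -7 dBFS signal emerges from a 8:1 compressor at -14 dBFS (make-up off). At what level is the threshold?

Input is 8 dB above T (since output overshoot × R = input overshoot: (-14 − T)·8 = -7 − T gives T = -15 dBFS).
Check: -15 + (-7 − (-15))/8 = -15 + 1 = -14 dBFS. ✓

-15 dBFS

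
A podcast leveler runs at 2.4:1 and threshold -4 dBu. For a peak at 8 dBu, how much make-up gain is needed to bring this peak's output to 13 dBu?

12 dB

Without make-up, output = threshold + overshoot/2.4 = -4 + 5 = 1 dBu.
Gap to target: 12 dB.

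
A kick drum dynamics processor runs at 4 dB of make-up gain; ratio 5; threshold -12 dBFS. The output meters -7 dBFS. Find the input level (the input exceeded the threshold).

Remove make-up: -7 − 4 = -11 dBFS.
Post-compression overshoot = -11 − (-12) = 1 dB.
Undo the ratio: input overshoot = 1 × 5 = 5 dB, giving input = -7 dBFS.

-7 dBFS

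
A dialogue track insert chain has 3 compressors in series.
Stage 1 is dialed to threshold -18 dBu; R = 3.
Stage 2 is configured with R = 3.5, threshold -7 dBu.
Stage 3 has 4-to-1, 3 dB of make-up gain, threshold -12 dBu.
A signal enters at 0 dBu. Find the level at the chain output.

-9 dBu

Stage 1: 0 dBu is 18 dB over -18 dBu; at 3:1 that becomes 6 dB over, giving -12 dBu.
Stage 2: -12 dBu ≤ -7 dBu, so stage 2 doesn't engage; output -12 dBu.
Stage 3: -12 dBu ≤ -12 dBu, so stage 3 doesn't engage; make-up brings it to -9 dBu.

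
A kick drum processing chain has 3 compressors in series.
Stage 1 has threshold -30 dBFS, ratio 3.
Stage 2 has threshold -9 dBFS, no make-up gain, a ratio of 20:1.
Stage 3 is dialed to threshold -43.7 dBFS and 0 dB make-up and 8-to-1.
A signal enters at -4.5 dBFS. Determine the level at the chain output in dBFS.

-40.925 dBFS

Stage 1: 25.5 dB above -30 dBFS, reduced 3:1 to 8.5 dB above → -21.5 dBFS.
Stage 2: below threshold (-21.5 ≤ -9); passes unchanged; output -21.5 dBFS.
Stage 3: 22.2 dB above -43.7 dBFS, reduced 8:1 to 2.775 dB above → -40.925 dBFS.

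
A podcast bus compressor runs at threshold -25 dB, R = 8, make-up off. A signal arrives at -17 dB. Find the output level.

Overshoot: -17 − (-25) = 8 dB.
8:1 compression reduces that to 8/8 = 1 dB over.
Output = -25 + 1 = -24 dB.

-24 dB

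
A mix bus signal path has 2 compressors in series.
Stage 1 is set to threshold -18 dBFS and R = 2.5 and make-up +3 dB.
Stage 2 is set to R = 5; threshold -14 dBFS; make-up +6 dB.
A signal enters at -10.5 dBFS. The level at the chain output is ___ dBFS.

Stage 1: 7.5 dB above -18 dBFS, reduced 2.5:1 to 3 dB above → -15 dBFS; +3 dB make-up → -12 dBFS.
Stage 2: overshoot 2 dB → 2/5 = 0.4 dB → -13.6 dBFS; +6 dB make-up → -7.6 dBFS.

-7.6 dBFS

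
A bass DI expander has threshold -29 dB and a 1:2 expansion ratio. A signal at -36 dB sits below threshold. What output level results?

-43 dB

Undershoot = (-29) − (-36) = 7 dB.
At 1:2, that expands to 14 dB under threshold.
Output = -29 − 14 = -43 dB.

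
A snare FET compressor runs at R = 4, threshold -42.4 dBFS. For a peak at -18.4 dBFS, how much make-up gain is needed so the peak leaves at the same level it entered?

Without make-up, output = threshold + overshoot/4 = -42.4 + 6 = -36.4 dBFS.
Gap to target: 18 dB.

18 dB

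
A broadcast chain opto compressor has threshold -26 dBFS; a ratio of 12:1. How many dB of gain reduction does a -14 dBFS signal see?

11 dB

The signal is 12 dB above threshold.
At 12:1, output sits 12/12 = 1 dB above threshold.
Gain reduction = 12 − 1 = 11 dB.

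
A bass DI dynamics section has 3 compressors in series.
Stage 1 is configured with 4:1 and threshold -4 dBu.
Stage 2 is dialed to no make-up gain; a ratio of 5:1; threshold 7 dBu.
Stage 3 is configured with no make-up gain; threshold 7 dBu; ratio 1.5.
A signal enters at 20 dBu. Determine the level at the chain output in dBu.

Stage 1: overshoot 24 dB → 24/4 = 6 dB → 2 dBu.
Stage 2: 2 dBu is at or below the 7 dBu threshold — no compression; output 2 dBu.
Stage 3: below threshold (2 ≤ 7); passes unchanged; output 2 dBu.

2 dBu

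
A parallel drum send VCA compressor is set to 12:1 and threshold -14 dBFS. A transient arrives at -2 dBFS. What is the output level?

The input is 12 dB above the -14 dBFS threshold.
At 12:1 the overshoot is divided by 12, leaving 1 dB above threshold.
So the level is -14 + 1 = -13 dBFS.

-13 dBFS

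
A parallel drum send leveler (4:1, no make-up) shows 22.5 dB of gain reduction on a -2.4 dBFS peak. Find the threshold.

Gain reduction = -2.4 − (-24.9) = 22.5 dB; output overshoot = GR / (R − 1) = 22.5 / 3 = 7.5 dB.
Threshold = output − output overshoot = -24.9 − 7.5 = -32.4 dBFS.

-32.4 dBFS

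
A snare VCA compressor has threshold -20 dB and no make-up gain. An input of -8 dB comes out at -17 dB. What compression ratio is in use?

Input overshoot = -8 − (-20) = 12 dB; output overshoot = -17 − (-20) = 3 dB.
Ratio = 12 / 3 = 4.

4:1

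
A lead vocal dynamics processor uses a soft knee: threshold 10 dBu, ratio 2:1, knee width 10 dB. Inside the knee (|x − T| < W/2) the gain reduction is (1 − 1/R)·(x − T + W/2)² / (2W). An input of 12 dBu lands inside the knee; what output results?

x − T + W/2 = 12 − 10 + 5 = 7.
GR = (1 − 1/2) × 7² / 20 = 0.5 × 49 / 20 = 1.225 dB.
Output = 12 − 1.225 = 10.775 dBu.

10.775 dBu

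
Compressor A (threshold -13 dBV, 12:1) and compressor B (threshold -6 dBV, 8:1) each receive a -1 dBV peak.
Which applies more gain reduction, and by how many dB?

A: overshoot 12 dB → output overshoot 1 dB → GR 11 dB.
B: overshoot 5 dB → output overshoot 0.625 dB → GR 4.375 dB.
Difference: 6.625 dB in favour of A.

A, by 6.625 dB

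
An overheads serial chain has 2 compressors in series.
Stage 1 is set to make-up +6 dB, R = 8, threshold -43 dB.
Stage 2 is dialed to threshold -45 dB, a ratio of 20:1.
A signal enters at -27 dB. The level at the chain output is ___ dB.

-44.5 dB

Stage 1: -27 dB is 16 dB over -43 dB; at 8:1 that becomes 2 dB over, giving -41 dB; +6 dB make-up → -35 dB.
Stage 2: overshoot 10 dB → 10/20 = 0.5 dB → -44.5 dB.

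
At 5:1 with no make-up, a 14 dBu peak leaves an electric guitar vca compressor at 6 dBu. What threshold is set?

4 dBu

Let T be the threshold. Output overshoot = (input overshoot)/R, so 6 − T = (14 − T)/5.
5·(6 − T) = 14 − T → 4·T = 30 − 14 = 16.
T = 16/4 = 4 dBu.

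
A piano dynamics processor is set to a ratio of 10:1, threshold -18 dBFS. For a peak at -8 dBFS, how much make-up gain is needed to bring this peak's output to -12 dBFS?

Overshoot 10 dB → 10/10 = 1 dB after compression, so the compressed level is -18 + 1 = -17 dBFS.
Make-up = target − compressed = -12 − (-17) = 5 dB.

5 dB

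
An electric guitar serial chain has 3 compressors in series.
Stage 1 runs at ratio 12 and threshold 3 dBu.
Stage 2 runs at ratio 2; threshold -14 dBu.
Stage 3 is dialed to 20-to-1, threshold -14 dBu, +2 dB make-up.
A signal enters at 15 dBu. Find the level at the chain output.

Stage 1: 12 dB above 3 dBu, reduced 12:1 to 1 dB above → 4 dBu.
Stage 2: 18 dB above -14 dBu, reduced 2:1 to 9 dB above → -5 dBu.
Stage 3: -5 dBu is 9 dB over -14 dBu; at 20:1 that becomes 0.45 dB over, giving -13.55 dBu; +2 dB make-up → -11.55 dBu.

-11.55 dBu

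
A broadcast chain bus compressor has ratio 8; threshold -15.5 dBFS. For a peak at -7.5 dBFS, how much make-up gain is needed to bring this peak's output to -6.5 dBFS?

8 dB

Overshoot 8 dB → 8/8 = 1 dB after compression, so the compressed level is -15.5 + 1 = -14.5 dBFS.
Make-up = target − compressed = -6.5 − (-14.5) = 8 dB.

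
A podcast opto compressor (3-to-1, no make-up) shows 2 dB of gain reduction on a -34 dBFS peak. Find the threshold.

-37 dBFS

Gain reduction = -34 − (-36) = 2 dB; output overshoot = GR / (R − 1) = 2 / 2 = 1 dB.
Threshold = output − output overshoot = -36 − 1 = -37 dBFS.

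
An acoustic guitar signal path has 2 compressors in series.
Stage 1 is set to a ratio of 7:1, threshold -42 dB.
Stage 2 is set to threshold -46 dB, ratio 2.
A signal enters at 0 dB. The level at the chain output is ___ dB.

-41 dB

Stage 1: overshoot 42 dB → 42/7 = 6 dB → -36 dB.
Stage 2: overshoot 10 dB → 10/2 = 5 dB → -41 dB.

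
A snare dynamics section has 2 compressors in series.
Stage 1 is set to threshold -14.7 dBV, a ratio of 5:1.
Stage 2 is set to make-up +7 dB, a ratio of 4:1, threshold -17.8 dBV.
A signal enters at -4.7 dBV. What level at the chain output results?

Stage 1: 10 dB above -14.7 dBV, reduced 5:1 to 2 dB above → -12.7 dBV.
Stage 2: 5.1 dB above -17.8 dBV, reduced 4:1 to 1.275 dB above → -16.525 dBV; +7 dB make-up → -9.525 dBV.

-9.525 dBV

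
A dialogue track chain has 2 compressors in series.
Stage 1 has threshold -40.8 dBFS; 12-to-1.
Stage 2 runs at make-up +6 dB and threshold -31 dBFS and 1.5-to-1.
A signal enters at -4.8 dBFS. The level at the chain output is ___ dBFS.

Stage 1: -4.8 dBFS is 36 dB over -40.8 dBFS; at 12:1 that becomes 3 dB over, giving -37.8 dBFS.
Stage 2: below threshold (-37.8 ≤ -31); passes unchanged; make-up brings it to -31.8 dBFS.

-31.8 dBFS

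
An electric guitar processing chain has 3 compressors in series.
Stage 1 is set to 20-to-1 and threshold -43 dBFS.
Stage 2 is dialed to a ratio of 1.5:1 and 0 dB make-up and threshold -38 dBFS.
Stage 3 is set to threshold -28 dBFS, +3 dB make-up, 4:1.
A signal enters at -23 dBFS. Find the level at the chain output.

Stage 1: 20 dB above -43 dBFS, reduced 20:1 to 1 dB above → -42 dBFS.
Stage 2: -42 dBFS is at or below the -38 dBFS threshold — no compression; output -42 dBFS.
Stage 3: -42 dBFS is at or below the -28 dBFS threshold — no compression; make-up brings it to -39 dBFS.

-39 dBFS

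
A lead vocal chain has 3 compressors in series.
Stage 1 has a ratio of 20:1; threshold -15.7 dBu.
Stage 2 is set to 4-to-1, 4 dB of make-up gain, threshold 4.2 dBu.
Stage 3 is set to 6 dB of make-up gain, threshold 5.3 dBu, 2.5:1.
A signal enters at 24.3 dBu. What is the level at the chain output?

Stage 1: 40 dB above -15.7 dBu, reduced 20:1 to 2 dB above → -13.7 dBu.
Stage 2: below threshold (-13.7 ≤ 4.2); passes unchanged; make-up brings it to -9.7 dBu.
Stage 3: -9.7 dBu ≤ 5.3 dBu, so stage 3 doesn't engage; make-up brings it to -3.7 dBu.

-3.7 dBu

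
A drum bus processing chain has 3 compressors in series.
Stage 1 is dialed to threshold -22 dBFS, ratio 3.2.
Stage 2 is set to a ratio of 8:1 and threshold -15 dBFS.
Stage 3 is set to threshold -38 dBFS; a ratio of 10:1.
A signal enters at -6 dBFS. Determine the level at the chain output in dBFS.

Stage 1: overshoot 16 dB → 16/3.2 = 5 dB → -17 dBFS.
Stage 2: -17 dBFS is at or below the -15 dBFS threshold — no compression; output -17 dBFS.
Stage 3: overshoot 21 dB → 21/10 = 2.1 dB → -35.9 dBFS.

-35.9 dBFS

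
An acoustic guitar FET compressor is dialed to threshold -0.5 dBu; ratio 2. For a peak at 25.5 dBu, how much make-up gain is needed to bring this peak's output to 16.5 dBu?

4 dB

Without make-up, output = threshold + overshoot/2 = -0.5 + 13 = 12.5 dBu.
Gap to target: 4 dB.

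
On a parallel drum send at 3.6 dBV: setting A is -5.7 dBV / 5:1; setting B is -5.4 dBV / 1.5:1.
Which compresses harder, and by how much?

A: overshoot 9.3 dB → output overshoot 1.86 dB → GR 7.44 dB.
B: overshoot 9 dB → output overshoot 6 dB → GR 3 dB.
A applies 4.44 dB more gain reduction.

A, by 4.44 dB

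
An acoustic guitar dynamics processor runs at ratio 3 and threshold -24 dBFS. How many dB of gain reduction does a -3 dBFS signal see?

-3 dBFS exceeds the threshold by 21 dB.
At 3:1, output sits 21/3 = 7 dB above threshold.
So the signal is attenuated by 21 − 7 = 14 dB.

14 dB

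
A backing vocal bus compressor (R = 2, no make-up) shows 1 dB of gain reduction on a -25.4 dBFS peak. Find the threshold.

-27.4 dBFS

Input is 2 dB above T (since output overshoot × R = input overshoot: (-26.4 − T)·2 = -25.4 − T gives T = -27.4 dBFS).
Check: -27.4 + (-25.4 − (-27.4))/2 = -27.4 + 1 = -26.4 dBFS. ✓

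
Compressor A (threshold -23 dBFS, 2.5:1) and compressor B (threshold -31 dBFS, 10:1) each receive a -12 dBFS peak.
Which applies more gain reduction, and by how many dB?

B, by 10.5 dB

A: 11 dB over, compressed to 4.4 dB over, so 6.6 dB of GR.
B: 19 dB over, compressed to 1.9 dB over, so 17.1 dB of GR.
B applies 10.5 dB more gain reduction.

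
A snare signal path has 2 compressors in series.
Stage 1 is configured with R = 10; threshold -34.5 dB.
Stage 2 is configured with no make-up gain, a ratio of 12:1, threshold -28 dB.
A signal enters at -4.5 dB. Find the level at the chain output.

-31.5 dB

Stage 1: overshoot 30 dB → 30/10 = 3 dB → -31.5 dB.
Stage 2: -31.5 dB ≤ -28 dB, so stage 2 doesn't engage; output -31.5 dB.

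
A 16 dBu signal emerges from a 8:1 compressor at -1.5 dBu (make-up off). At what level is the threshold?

-4 dBu

Let T be the threshold. Output overshoot = (input overshoot)/R, so -1.5 − T = (16 − T)/8.
8·(-1.5 − T) = 16 − T → 7·T = -12 − 16 = -28.
T = -28/7 = -4 dBu.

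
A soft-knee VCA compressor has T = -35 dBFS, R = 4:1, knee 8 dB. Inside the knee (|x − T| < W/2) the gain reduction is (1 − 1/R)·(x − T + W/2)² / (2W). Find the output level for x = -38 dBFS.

x − T + W/2 = -38 − (-35) + 4 = 1.
GR = (1 − 1/4) × 1² / 16 = 0.75 × 1 / 16 = 0.046875 dB.
Output = -38 − 0.046875 = -38.046875 dBFS.

-38.046875 dBFS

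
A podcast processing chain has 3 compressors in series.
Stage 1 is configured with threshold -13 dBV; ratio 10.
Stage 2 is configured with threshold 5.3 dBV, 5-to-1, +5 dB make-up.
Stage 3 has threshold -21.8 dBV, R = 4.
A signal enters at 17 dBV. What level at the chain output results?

-17.6 dBV

Stage 1: overshoot 30 dB → 30/10 = 3 dB → -10 dBV.
Stage 2: -10 dBV ≤ 5.3 dBV, so stage 2 doesn't engage; make-up brings it to -5 dBV.
Stage 3: -5 dBV is 16.8 dB over -21.8 dBV; at 4:1 that becomes 4.2 dB over, giving -17.6 dBV.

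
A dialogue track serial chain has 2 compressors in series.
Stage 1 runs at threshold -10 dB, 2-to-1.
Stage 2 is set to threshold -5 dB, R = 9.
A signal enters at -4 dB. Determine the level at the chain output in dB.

-7 dB

Stage 1: -4 dB is 6 dB over -10 dB; at 2:1 that becomes 3 dB over, giving -7 dB.
Stage 2: -7 dB is at or below the -5 dB threshold — no compression; output -7 dB.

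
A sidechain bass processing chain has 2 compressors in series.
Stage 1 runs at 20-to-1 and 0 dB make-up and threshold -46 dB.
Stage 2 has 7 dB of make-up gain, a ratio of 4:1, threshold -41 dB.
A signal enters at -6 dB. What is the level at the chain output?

-37 dB

Stage 1: 40 dB above -46 dB, reduced 20:1 to 2 dB above → -44 dB.
Stage 2: -44 dB ≤ -41 dB, so stage 2 doesn't engage; make-up brings it to -37 dB.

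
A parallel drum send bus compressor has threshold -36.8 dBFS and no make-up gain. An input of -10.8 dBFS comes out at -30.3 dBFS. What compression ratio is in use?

4:1

Input overshoot = -10.8 − (-36.8) = 26 dB; output overshoot = -30.3 − (-36.8) = 6.5 dB.
Ratio = 26 / 6.5 = 4.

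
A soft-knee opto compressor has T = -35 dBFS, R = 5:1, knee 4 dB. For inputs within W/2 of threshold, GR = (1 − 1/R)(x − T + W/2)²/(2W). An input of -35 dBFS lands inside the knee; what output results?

x − T + W/2 = -35 − (-35) + 2 = 2.
GR = (1 − 1/5) × 2² / 8 = 0.8 × 4 / 8 = 0.4 dB.
Output = -35 − 0.4 = -35.4 dBFS.

-35.4 dBFS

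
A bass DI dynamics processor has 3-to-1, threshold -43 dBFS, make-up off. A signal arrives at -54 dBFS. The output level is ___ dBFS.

-54 dBFS is 11 dB below the -43 dBFS threshold, so no gain reduction is applied.
Output = input = -54 dBFS.

-54 dBFS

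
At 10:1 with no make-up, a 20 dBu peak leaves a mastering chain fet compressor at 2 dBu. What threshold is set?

0 dBu

Input is 20 dB above T (since output overshoot × R = input overshoot: (2 − T)·10 = 20 − T gives T = 0 dBu).
Check: 0 + (20 − 0)/10 = 0 + 2 = 2 dBu. ✓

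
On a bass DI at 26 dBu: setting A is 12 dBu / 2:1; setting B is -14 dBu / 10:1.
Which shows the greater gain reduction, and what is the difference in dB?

A: overshoot 14 dB → output overshoot 7 dB → GR 7 dB.
B: overshoot 40 dB → output overshoot 4 dB → GR 36 dB.
B reduces 29 dB more.

B, by 29 dB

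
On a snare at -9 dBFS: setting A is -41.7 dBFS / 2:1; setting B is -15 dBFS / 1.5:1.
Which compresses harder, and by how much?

A: GR = 32.7 − 32.7/2 = 16.35 dB.
B: GR = 6 − 6/1.5 = 2 dB.
A applies 14.35 dB more gain reduction.

A, by 14.35 dB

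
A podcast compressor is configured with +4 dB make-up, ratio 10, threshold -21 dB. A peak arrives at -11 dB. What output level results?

-16 dB

-11 dB sits 10 dB over threshold.
10:1 compression reduces that to 10/10 = 1 dB over.
Output = -21 + 1 = -20 dB; make-up adds 4 dB, giving -16 dB.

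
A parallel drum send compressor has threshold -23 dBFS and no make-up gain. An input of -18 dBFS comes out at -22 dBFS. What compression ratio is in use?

Input overshoot = -18 − (-23) = 5 dB; output overshoot = -22 − (-23) = 1 dB.
Ratio = 5 / 1 = 5.

5:1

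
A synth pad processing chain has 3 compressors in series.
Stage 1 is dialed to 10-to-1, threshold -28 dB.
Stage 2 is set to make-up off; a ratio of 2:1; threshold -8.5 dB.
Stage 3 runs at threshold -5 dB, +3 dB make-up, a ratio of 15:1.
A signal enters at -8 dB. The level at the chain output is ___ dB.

Stage 1: overshoot 20 dB → 20/10 = 2 dB → -26 dB.
Stage 2: -26 dB ≤ -8.5 dB, so stage 2 doesn't engage; output -26 dB.
Stage 3: -26 dB ≤ -5 dB, so stage 3 doesn't engage; make-up brings it to -23 dB.

-23 dB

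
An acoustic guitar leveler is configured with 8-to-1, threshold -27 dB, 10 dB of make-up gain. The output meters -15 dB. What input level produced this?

-11 dB

Stripping the +10 dB make-up gives -25 dB at the gain stage.
The compressed level sits -25 − (-27) = 2 dB over threshold.
Undo the ratio: input overshoot = 2 × 8 = 16 dB, giving input = -11 dB.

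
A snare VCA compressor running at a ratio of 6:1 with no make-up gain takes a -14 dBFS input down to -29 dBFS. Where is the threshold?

-32 dBFS

Input is 18 dB above T (since output overshoot × R = input overshoot: (-29 − T)·6 = -14 − T gives T = -32 dBFS).
Check: -32 + (-14 − (-32))/6 = -32 + 3 = -29 dBFS. ✓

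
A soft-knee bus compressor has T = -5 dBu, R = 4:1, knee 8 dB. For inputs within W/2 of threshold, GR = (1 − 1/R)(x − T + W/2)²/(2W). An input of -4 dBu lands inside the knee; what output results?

x − T + W/2 = -4 − (-5) + 4 = 5.
GR = (1 − 1/4) × 5² / 16 = 0.75 × 25 / 16 = 1.171875 dB.
Output = -4 − 1.171875 = -5.171875 dBu.

-5.171875 dBu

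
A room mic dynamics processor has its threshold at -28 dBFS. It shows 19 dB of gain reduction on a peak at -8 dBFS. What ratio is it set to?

20:1

Input overshoot = -8 − (-28) = 20 dB.
Output overshoot = 20 − 19 = 1 dB.
Ratio = input overshoot / output overshoot = 20 / 1 = 20.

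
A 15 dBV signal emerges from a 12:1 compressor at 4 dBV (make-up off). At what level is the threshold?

Gain reduction = 15 − 4 = 11 dB; output overshoot = GR / (R − 1) = 11 / 11 = 1 dB.
Threshold = output − output overshoot = 4 − 1 = 3 dBV.

3 dBV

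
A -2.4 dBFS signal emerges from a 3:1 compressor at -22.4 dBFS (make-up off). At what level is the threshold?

-32.4 dBFS

Gain reduction = -2.4 − (-22.4) = 20 dB; output overshoot = GR / (R − 1) = 20 / 2 = 10 dB.
Threshold = output − output overshoot = -22.4 − 10 = -32.4 dBFS.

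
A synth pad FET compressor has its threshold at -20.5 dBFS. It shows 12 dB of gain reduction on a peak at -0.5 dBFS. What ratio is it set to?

2.5:1

Input overshoot = -0.5 − (-20.5) = 20 dB.
Output overshoot = 20 − 12 = 8 dB.
Ratio = input overshoot / output overshoot = 20 / 8 = 2.5.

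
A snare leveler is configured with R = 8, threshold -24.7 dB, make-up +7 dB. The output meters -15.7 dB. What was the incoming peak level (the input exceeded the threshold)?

-8.7 dB

Stripping the +7 dB make-up gives -22.7 dB at the gain stage.
Post-compression overshoot = -22.7 − (-24.7) = 2 dB.
Undo the ratio: input overshoot = 2 × 8 = 16 dB, giving input = -8.7 dB.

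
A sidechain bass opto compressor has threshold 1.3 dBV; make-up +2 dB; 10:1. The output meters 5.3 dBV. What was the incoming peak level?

21.3 dBV

Before make-up, the level was 5.3 − 2 = 3.3 dBV.
The compressed level sits 3.3 − 1.3 = 2 dB over threshold.
Before 10:1 compression the overshoot was 2 × 10 = 20 dB, so input = 1.3 + 20 = 21.3 dBV.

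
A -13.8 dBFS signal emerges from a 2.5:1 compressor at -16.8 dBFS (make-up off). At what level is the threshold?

-18.8 dBFS

Gain reduction = -13.8 − (-16.8) = 3 dB; output overshoot = GR / (R − 1) = 3 / 1.5 = 2 dB.
Threshold = output − output overshoot = -16.8 − 2 = -18.8 dBFS.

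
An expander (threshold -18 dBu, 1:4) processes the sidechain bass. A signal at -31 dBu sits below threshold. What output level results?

The input is 13 dB below the -18 dBu threshold.
A 1:4 expander multiplies undershoot by 4: 13 × 4 = 52 dB below threshold.
Output = -18 − 52 = -70 dBu.

-70 dBu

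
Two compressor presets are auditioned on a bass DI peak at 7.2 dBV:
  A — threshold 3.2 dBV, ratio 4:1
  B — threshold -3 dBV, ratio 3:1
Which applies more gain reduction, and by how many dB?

A: GR = 4 − 4/4 = 3 dB.
B: GR = 10.2 − 10.2/3 = 6.8 dB.
B reduces 3.8 dB more.

B, by 3.8 dB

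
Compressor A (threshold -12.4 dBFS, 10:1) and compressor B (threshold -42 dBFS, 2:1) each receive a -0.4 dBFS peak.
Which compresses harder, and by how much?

A: GR = 12 − 12/10 = 10.8 dB.
B: GR = 41.6 − 41.6/2 = 20.8 dB.
B applies 10 dB more gain reduction.

B, by 10 dB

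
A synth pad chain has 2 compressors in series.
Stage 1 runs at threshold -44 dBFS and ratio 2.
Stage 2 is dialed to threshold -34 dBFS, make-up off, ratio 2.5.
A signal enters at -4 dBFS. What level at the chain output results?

-30 dBFS

Stage 1: 40 dB above -44 dBFS, reduced 2:1 to 20 dB above → -24 dBFS.
Stage 2: -24 dBFS is 10 dB over -34 dBFS; at 2.5:1 that becomes 4 dB over, giving -30 dBFS.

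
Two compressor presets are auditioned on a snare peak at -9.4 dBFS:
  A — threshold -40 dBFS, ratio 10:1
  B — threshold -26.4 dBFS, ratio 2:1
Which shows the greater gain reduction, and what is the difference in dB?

A: overshoot 30.6 dB → output overshoot 3.06 dB → GR 27.54 dB.
B: overshoot 17 dB → output overshoot 8.5 dB → GR 8.5 dB.
A applies 19.04 dB more gain reduction.

A, by 19.04 dB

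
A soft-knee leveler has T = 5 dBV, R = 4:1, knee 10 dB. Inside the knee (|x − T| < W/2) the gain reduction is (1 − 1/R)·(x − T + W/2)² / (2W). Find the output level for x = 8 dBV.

5.6 dBV

x − T + W/2 = 8 − 5 + 5 = 8.
GR = (1 − 1/4) × 8² / 20 = 0.75 × 64 / 20 = 2.4 dB.
Output = 8 − 2.4 = 5.6 dBV.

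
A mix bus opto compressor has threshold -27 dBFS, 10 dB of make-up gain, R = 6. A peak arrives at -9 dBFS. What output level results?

-9 dBFS sits 18 dB over threshold.
The 18 dB excess becomes 3 dB after 6:1 reduction.
That puts the output at -24 dBFS; make-up adds 10 dB, giving -14 dBFS.

-14 dBFS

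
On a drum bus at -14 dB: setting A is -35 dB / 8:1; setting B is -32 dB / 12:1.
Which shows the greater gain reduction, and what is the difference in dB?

A: GR = 21 − 21/8 = 18.375 dB.
B: GR = 18 − 18/12 = 16.5 dB.
A reduces 1.875 dB more.

A, by 1.875 dB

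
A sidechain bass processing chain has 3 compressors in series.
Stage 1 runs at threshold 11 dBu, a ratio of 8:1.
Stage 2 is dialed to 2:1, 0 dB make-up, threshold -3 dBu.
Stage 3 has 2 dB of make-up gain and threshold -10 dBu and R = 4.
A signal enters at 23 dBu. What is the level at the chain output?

-4.3125 dBu

Stage 1: 12 dB above 11 dBu, reduced 8:1 to 1.5 dB above → 12.5 dBu.
Stage 2: 15.5 dB above -3 dBu, reduced 2:1 to 7.75 dB above → 4.75 dBu.
Stage 3: 14.75 dB above -10 dBu, reduced 4:1 to 3.6875 dB above → -6.3125 dBu; +2 dB make-up → -4.3125 dBu.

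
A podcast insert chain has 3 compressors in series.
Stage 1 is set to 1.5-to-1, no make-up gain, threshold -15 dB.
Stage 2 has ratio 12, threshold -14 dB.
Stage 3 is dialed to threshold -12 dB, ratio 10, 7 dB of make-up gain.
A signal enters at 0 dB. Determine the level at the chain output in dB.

-6.25 dB

Stage 1: 15 dB above -15 dB, reduced 1.5:1 to 10 dB above → -5 dB.
Stage 2: overshoot 9 dB → 9/12 = 0.75 dB → -13.25 dB.
Stage 3: -13.25 dB is at or below the -12 dB threshold — no compression; make-up brings it to -6.25 dB.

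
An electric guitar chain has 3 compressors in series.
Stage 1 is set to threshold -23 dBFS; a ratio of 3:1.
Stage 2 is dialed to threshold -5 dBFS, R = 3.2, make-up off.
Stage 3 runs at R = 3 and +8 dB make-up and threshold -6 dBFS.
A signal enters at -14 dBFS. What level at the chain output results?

Stage 1: overshoot 9 dB → 9/3 = 3 dB → -20 dBFS.
Stage 2: -20 dBFS is at or below the -5 dBFS threshold — no compression; output -20 dBFS.
Stage 3: -20 dBFS is at or below the -6 dBFS threshold — no compression; make-up brings it to -12 dBFS.

-12 dBFS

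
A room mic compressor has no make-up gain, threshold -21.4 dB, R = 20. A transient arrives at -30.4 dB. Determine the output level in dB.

-30.4 dB is 9 dB below the -21.4 dB threshold, so no gain reduction is applied.
Output = input = -30.4 dB.

-30.4 dB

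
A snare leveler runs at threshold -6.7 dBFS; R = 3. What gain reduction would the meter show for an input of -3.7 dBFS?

2 dB

-3.7 dBFS exceeds the threshold by 3 dB.
A 3:1 ratio leaves 1 dB of that excess.
GR = overshoot in − overshoot out = 3 − 1 = 2 dB.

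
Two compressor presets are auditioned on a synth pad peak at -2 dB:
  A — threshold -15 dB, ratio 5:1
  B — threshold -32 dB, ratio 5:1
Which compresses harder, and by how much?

A: 13 dB over, compressed to 2.6 dB over, so 10.4 dB of GR.
B: 30 dB over, compressed to 6 dB over, so 24 dB of GR.
B applies 13.6 dB more gain reduction.

B, by 13.6 dB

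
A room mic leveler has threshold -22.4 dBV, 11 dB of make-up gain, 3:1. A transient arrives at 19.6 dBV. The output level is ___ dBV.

2.6 dBV

Overshoot: 19.6 − (-22.4) = 42 dB.
At 3:1 the overshoot is divided by 3, leaving 14 dB above threshold.
So the level is -22.4 + 14 = -8.4 dBV; make-up adds 11 dB, giving 2.6 dBV.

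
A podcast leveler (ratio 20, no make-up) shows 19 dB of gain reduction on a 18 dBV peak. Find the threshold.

-2 dBV

Gain reduction = 18 − (-1) = 19 dB; output overshoot = GR / (R − 1) = 19 / 19 = 1 dB.
Threshold = output − output overshoot = -1 − 1 = -2 dBV.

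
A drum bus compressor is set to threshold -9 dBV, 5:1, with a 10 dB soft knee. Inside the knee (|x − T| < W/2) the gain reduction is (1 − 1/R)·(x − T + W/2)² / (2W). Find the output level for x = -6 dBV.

x − T + W/2 = -6 − (-9) + 5 = 8.
GR = (1 − 1/5) × 8² / 20 = 0.8 × 64 / 20 = 2.56 dB.
Output = -6 − 2.56 = -8.56 dBV.

-8.56 dBV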